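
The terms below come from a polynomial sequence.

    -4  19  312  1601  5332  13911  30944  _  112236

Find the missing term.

61477

Using the first 7 terms:
First differences: 23  293  1289  3731  8579  17033
Second differences: 270  996  2442  4848  8454
Third differences: 726  1446  2406  3606
Fourth differences: 720  960  1200
Fifth differences: 240  240
Constant fifth difference = 240.
Extend forward: 1200 + 240 = 1440;  3606 + 1440 = 5046;  8454 + 5046 = 13500;  17033 + 13500 = 30533;  30944 + 30533 = 61477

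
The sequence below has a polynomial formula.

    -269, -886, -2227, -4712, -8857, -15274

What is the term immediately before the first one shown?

-52

D1: -617, -1341, -2485, -4145, -6417
D2: -724, -1144, -1660, -2272
D3: -420, -516, -612
D4: -96, -96
The fourth differences are constant at -96.
Work back: -420 + 96 = -324;  -724 + 324 = -400;  -617 + 400 = -217;  -269 + 217 = -52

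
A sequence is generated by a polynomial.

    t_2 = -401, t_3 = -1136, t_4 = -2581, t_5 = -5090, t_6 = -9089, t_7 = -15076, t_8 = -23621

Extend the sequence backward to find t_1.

-94

-735  -1445  -2509  -3999  -5987  -8545
-710  -1064  -1490  -1988  -2558
-354  -426  -498  -570
-72  -72  -72
The fourth differences are constant at -72.
Work back: -354 + 72 = -282;  -710 + 282 = -428;  -735 + 428 = -307;  -401 + 307 = -94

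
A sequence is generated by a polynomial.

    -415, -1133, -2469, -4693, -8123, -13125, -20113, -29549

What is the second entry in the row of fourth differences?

Δ: -718, -1336, -2224, -3430, -5002, -6988, -9436
Δ²: -618, -888, -1206, -1572, -1986, -2448
Δ³: -270, -318, -366, -414, -462
Δ⁴: -48, -48, -48, -48

-48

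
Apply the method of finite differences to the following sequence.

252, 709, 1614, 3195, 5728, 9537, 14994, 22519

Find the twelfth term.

83379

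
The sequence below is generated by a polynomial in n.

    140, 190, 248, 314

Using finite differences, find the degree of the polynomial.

50, 58, 66
8, 8
The second differences are constant, so the polynomial has degree 2.

2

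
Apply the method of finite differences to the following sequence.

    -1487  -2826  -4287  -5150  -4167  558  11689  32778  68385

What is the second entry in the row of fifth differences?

120

D1: -1339, -1461, -863, 983, 4725, 11131, 21089, 35607
D2: -122, 598, 1846, 3742, 6406, 9958, 14518
D3: 720, 1248, 1896, 2664, 3552, 4560
D4: 528, 648, 768, 888, 1008
D5: 120, 120, 120, 120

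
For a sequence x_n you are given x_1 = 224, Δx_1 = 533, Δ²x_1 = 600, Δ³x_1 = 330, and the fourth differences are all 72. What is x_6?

12549

Build the table forward from the leading diagonal:
Fourth differences: 72, 72, 72, 72, 72, 72
Third differences: 330, 402, 474, 546, 618, 690
Second differences: 600, 930, 1332, 1806, 2352, 2970
First differences: 533, 1133, 2063, 3395, 5201, 7553
x: 224, 757, 1890, 3953, 7348, 12549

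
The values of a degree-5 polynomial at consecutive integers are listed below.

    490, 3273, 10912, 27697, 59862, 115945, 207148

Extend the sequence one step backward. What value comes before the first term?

Δ: 2783, 7639, 16785, 32165, 56083, 91203
Δ²: 4856, 9146, 15380, 23918, 35120
Δ³: 4290, 6234, 8538, 11202
Δ⁴: 1944, 2304, 2664
Δ⁵: 360, 360
The fifth differences are constant at 360.
Work back: 1944 − 360 = 1584;  4290 − 1584 = 2706;  4856 − 2706 = 2150;  2783 − 2150 = 633;  490 − 633 = -143

-143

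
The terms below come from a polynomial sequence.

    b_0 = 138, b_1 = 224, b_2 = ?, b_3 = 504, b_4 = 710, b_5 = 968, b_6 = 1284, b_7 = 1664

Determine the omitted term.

344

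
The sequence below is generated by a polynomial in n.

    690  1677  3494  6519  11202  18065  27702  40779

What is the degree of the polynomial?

4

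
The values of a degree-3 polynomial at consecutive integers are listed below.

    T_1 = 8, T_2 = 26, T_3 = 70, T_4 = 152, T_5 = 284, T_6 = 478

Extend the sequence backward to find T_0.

4

Δ: 18  44  82  132  194
Δ²: 26  38  50  62
Δ³: 12  12  12
The third differences are constant at 12.
Work back: 26 − 12 = 14;  18 − 14 = 4;  8 − 4 = 4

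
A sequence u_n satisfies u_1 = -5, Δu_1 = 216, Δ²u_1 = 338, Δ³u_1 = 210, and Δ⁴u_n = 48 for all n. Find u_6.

Build the table forward from the leading diagonal:
Fourth differences: 48, 48, 48, 48, 48, 48
Third differences: 210, 258, 306, 354, 402, 450
Second differences: 338, 548, 806, 1112, 1466, 1868
First differences: 216, 554, 1102, 1908, 3020, 4486
u: -5, 211, 765, 1867, 3775, 6795

6795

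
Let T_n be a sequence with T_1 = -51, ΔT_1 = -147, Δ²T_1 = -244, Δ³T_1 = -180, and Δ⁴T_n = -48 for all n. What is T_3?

-589

Build the table forward from the leading diagonal:
D4: -48  -48  -48
D3: -180  -228  -276
D2: -244  -424  -652
D1: -147  -391  -815
T: -51  -198  -589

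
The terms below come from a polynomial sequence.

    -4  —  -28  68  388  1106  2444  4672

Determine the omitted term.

-26

Using the last 6 terms:
First differences: 96, 320, 718, 1338, 2228
Second differences: 224, 398, 620, 890
Third differences: 174, 222, 270
Fourth differences: 48, 48
Constant fourth difference = 48.
Extend backward: 174 − 48 = 126;  224 − 126 = 98;  96 − 98 = -2;  -28 + 2 = -26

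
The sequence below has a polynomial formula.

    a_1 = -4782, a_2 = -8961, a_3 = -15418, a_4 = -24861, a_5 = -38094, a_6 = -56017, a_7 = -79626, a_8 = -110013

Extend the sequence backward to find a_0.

Δ: -4179, -6457, -9443, -13233, -17923, -23609, -30387
Δ²: -2278, -2986, -3790, -4690, -5686, -6778
Δ³: -708, -804, -900, -996, -1092
Δ⁴: -96, -96, -96, -96
The fourth differences are constant at -96.
Work back: -708 + 96 = -612;  -2278 + 612 = -1666;  -4179 + 1666 = -2513;  -4782 + 2513 = -2269

-2269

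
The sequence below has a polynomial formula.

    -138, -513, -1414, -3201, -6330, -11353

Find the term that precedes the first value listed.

First differences: -375  -901  -1787  -3129  -5023
Second differences: -526  -886  -1342  -1894
Third differences: -360  -456  -552
Fourth differences: -96  -96
The fourth differences are constant at -96.
Work back: -360 + 96 = -264;  -526 + 264 = -262;  -375 + 262 = -113;  -138 + 113 = -25

-25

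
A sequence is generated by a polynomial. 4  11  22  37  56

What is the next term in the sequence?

79

Δ: 7, 11, 15, 19
Δ²: 4, 4, 4
Second differences constant at 4.
19 + 4 = 23;  56 + 23 = 79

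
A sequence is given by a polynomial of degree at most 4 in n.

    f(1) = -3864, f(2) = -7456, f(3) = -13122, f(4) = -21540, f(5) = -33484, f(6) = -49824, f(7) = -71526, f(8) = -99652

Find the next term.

-135360

D1: -3592  -5666  -8418  -11944  -16340  -21702  -28126
D2: -2074  -2752  -3526  -4396  -5362  -6424
D3: -678  -774  -870  -966  -1062
D4: -96  -96  -96  -96
Constant fourth difference = -96, so extend:
-1062 − 96 = -1158;  -6424 − 1158 = -7582;  -28126 − 7582 = -35708;  -99652 − 35708 = -135360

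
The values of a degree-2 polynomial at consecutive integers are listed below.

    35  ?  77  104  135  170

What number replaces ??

54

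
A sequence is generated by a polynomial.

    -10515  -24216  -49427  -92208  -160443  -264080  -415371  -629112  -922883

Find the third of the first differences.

-42781

Δ: -13701, -25211, -42781, -68235, -103637, -151291, -213741, -293771
Δ²: -11510, -17570, -25454, -35402, -47654, -62450, -80030
Δ³: -6060, -7884, -9948, -12252, -14796, -17580
Δ⁴: -1824, -2064, -2304, -2544, -2784
Δ⁵: -240, -240, -240, -240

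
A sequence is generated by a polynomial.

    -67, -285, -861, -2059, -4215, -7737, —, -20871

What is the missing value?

-13105

Using the first 6 terms:
-218  -576  -1198  -2156  -3522
-358  -622  -958  -1366
-264  -336  -408
-72  -72
Constant fourth difference = -72.
Extend forward: -408 − 72 = -480;  -1366 − 480 = -1846;  -3522 − 1846 = -5368;  -7737 − 5368 = -13105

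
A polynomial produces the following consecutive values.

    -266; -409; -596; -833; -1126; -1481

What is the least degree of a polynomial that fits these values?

Δ: -143, -187, -237, -293, -355
Δ²: -44, -50, -56, -62
Δ³: -6, -6, -6
The third differences are constant, so the polynomial has degree 3.

3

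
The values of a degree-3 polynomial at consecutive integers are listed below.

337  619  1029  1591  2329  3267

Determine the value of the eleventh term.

D1: 282, 410, 562, 738, 938
D2: 128, 152, 176, 200
D3: 24, 24, 24
The third differences are constant (24).
200 + 24 = 224;  938 + 224 = 1162;  3267 + 1162 = 4429
224 + 24 = 248;  1162 + 248 = 1410;  4429 + 1410 = 5839
248 + 24 = 272;  1410 + 272 = 1682;  5839 + 1682 = 7521
272 + 24 = 296;  1682 + 296 = 1978;  7521 + 1978 = 9499
296 + 24 = 320;  1978 + 320 = 2298;  9499 + 2298 = 11797

11797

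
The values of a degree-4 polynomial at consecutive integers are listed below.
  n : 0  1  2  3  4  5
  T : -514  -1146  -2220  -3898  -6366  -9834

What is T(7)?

-632 , -1074 , -1678 , -2468 , -3468
-442 , -604 , -790 , -1000
-162 , -186 , -210
-24 , -24
Fourth differences constant at -24.
-210 − 24 = -234;  -1000 − 234 = -1234;  -3468 − 1234 = -4702;  -9834 − 4702 = -14536
-234 − 24 = -258;  -1234 − 258 = -1492;  -4702 − 1492 = -6194;  -14536 − 6194 = -20730

-20730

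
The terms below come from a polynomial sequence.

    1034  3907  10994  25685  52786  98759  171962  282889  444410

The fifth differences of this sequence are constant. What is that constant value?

D1: 2873, 7087, 14691, 27101, 45973, 73203, 110927, 161521
D2: 4214, 7604, 12410, 18872, 27230, 37724, 50594
D3: 3390, 4806, 6462, 8358, 10494, 12870
D4: 1416, 1656, 1896, 2136, 2376
D5: 240, 240, 240, 240

240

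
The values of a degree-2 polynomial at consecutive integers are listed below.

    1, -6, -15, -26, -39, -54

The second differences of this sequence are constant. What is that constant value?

First differences: -7, -9, -11, -13, -15
Second differences: -2, -2, -2, -2

-2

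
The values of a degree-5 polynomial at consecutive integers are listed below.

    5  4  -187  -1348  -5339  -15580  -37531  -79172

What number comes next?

-151483

-1, -191, -1161, -3991, -10241, -21951, -41641
-190, -970, -2830, -6250, -11710, -19690
-780, -1860, -3420, -5460, -7980
-1080, -1560, -2040, -2520
-480, -480, -480
The fifth differences are constant (-480).
-2520 − 480 = -3000;  -7980 − 3000 = -10980;  -19690 − 10980 = -30670;  -41641 − 30670 = -72311;  -79172 − 72311 = -151483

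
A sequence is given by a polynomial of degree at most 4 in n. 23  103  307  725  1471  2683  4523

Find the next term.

D1: 80, 204, 418, 746, 1212, 1840
D2: 124, 214, 328, 466, 628
D3: 90, 114, 138, 162
D4: 24, 24, 24
The fourth differences are constant (24).
162 + 24 = 186;  628 + 186 = 814;  1840 + 814 = 2654;  4523 + 2654 = 7177

7177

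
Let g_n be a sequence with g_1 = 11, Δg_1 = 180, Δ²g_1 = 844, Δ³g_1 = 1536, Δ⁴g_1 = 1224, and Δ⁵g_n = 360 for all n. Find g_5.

Build the table forward from the leading diagonal:
Δ⁵: 360  360  360  360  360
Δ⁴: 1224  1584  1944  2304  2664
Δ³: 1536  2760  4344  6288  8592
Δ²: 844  2380  5140  9484  15772
Δ: 180  1024  3404  8544  18028
g: 11  191  1215  4619  13163

13163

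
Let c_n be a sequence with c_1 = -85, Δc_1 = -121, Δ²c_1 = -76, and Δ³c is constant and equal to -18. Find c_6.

Build the table forward from the leading diagonal:
Third differences: -18, -18, -18, -18, -18, -18
Second differences: -76, -94, -112, -130, -148, -166
First differences: -121, -197, -291, -403, -533, -681
c: -85, -206, -403, -694, -1097, -1630

-1630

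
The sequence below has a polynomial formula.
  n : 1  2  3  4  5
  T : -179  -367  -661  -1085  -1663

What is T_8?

-4561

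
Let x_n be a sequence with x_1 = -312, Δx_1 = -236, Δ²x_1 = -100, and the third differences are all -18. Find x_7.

-3588

Build the table forward from the leading diagonal:
D3: -18, -18, -18, -18, -18, -18, -18
D2: -100, -118, -136, -154, -172, -190, -208
D1: -236, -336, -454, -590, -744, -916, -1106
x: -312, -548, -884, -1338, -1928, -2672, -3588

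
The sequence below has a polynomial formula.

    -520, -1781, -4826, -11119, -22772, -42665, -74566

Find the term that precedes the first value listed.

First differences: -1261  -3045  -6293  -11653  -19893  -31901
Second differences: -1784  -3248  -5360  -8240  -12008
Third differences: -1464  -2112  -2880  -3768
Fourth differences: -648  -768  -888
Fifth differences: -120  -120
The fifth differences are constant at -120.
Work back: -648 + 120 = -528;  -1464 + 528 = -936;  -1784 + 936 = -848;  -1261 + 848 = -413;  -520 + 413 = -107

-107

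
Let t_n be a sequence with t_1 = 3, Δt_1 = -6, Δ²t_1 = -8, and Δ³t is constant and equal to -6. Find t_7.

-273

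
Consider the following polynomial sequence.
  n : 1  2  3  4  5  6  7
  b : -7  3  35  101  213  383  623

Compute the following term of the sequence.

945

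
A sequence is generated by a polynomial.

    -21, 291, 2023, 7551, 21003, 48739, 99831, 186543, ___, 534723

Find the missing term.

324811

Using the first 8 terms:
D1: 312, 1732, 5528, 13452, 27736, 51092, 86712
D2: 1420, 3796, 7924, 14284, 23356, 35620
D3: 2376, 4128, 6360, 9072, 12264
D4: 1752, 2232, 2712, 3192
D5: 480, 480, 480
Constant fifth difference = 480.
Extend forward: 3192 + 480 = 3672;  12264 + 3672 = 15936;  35620 + 15936 = 51556;  86712 + 51556 = 138268;  186543 + 138268 = 324811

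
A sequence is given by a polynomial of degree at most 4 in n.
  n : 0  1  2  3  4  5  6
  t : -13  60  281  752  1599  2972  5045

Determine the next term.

73  221  471  847  1373  2073
148  250  376  526  700
102  126  150  174
24  24  24
Fourth differences constant at 24.
174 + 24 = 198;  700 + 198 = 898;  2073 + 898 = 2971;  5045 + 2971 = 8016

8016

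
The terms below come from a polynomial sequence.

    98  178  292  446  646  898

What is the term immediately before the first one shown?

80, 114, 154, 200, 252
34, 40, 46, 52
6, 6, 6
The third differences are constant at 6.
Work back: 34 − 6 = 28;  80 − 28 = 52;  98 − 52 = 46

46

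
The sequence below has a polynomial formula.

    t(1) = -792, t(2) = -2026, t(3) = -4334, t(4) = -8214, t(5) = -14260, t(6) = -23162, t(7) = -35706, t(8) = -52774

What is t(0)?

First differences: -1234  -2308  -3880  -6046  -8902  -12544  -17068
Second differences: -1074  -1572  -2166  -2856  -3642  -4524
Third differences: -498  -594  -690  -786  -882
Fourth differences: -96  -96  -96  -96
The fourth differences are constant at -96.
Work back: -498 + 96 = -402;  -1074 + 402 = -672;  -1234 + 672 = -562;  -792 + 562 = -230

-230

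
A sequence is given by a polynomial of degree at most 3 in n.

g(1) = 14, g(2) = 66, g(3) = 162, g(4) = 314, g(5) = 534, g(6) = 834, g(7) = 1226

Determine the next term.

D1: 52  96  152  220  300  392
D2: 44  56  68  80  92
D3: 12  12  12  12
The third differences are constant (12).
92 + 12 = 104;  392 + 104 = 496;  1226 + 496 = 1722

1722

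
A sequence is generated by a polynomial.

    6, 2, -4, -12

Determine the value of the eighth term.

First differences: -4, -6, -8
Second differences: -2, -2
The second differences are constant (-2).
-8 − 2 = -10;  -12 − 10 = -22
-10 − 2 = -12;  -22 − 12 = -34
-12 − 2 = -14;  -34 − 14 = -48
-14 − 2 = -16;  -48 − 16 = -64

-64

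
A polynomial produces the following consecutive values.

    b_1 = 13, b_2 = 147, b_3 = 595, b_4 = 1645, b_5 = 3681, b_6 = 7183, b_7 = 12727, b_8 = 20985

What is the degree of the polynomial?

4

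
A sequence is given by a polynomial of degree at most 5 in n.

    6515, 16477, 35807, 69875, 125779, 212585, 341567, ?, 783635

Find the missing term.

526447

Using the first 7 terms:
First differences: 9962, 19330, 34068, 55904, 86806, 128982
Second differences: 9368, 14738, 21836, 30902, 42176
Third differences: 5370, 7098, 9066, 11274
Fourth differences: 1728, 1968, 2208
Fifth differences: 240, 240
Constant fifth difference = 240.
Extend forward: 2208 + 240 = 2448;  11274 + 2448 = 13722;  42176 + 13722 = 55898;  128982 + 55898 = 184880;  341567 + 184880 = 526447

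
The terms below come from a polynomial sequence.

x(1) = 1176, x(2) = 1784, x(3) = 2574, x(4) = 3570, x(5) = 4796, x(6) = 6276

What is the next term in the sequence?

8034

Δ: 608, 790, 996, 1226, 1480
Δ²: 182, 206, 230, 254
Δ³: 24, 24, 24
Third differences constant at 24.
254 + 24 = 278;  1480 + 278 = 1758;  6276 + 1758 = 8034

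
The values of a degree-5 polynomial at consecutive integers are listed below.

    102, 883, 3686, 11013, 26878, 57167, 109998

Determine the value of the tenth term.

525963

First differences: 781, 2803, 7327, 15865, 30289, 52831
Second differences: 2022, 4524, 8538, 14424, 22542
Third differences: 2502, 4014, 5886, 8118
Fourth differences: 1512, 1872, 2232
Fifth differences: 360, 360
The fifth differences are constant (360).
2232 + 360 = 2592;  8118 + 2592 = 10710;  22542 + 10710 = 33252;  52831 + 33252 = 86083;  109998 + 86083 = 196081
2592 + 360 = 2952;  10710 + 2952 = 13662;  33252 + 13662 = 46914;  86083 + 46914 = 132997;  196081 + 132997 = 329078
2952 + 360 = 3312;  13662 + 3312 = 16974;  46914 + 16974 = 63888;  132997 + 63888 = 196885;  329078 + 196885 = 525963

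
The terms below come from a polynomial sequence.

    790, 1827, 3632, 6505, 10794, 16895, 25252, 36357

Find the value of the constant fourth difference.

48

Δ: 1037, 1805, 2873, 4289, 6101, 8357, 11105
Δ²: 768, 1068, 1416, 1812, 2256, 2748
Δ³: 300, 348, 396, 444, 492
Δ⁴: 48, 48, 48, 48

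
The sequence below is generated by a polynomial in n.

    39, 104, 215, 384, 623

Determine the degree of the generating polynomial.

3

65, 111, 169, 239
46, 58, 70
12, 12
The third differences are constant, so the polynomial has degree 3.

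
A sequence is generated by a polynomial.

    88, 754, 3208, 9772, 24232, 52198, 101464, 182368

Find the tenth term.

495322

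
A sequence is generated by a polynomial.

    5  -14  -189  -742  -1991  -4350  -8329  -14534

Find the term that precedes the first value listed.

-6

Δ: -19, -175, -553, -1249, -2359, -3979, -6205
Δ²: -156, -378, -696, -1110, -1620, -2226
Δ³: -222, -318, -414, -510, -606
Δ⁴: -96, -96, -96, -96
The fourth differences are constant at -96.
Work back: -222 + 96 = -126;  -156 + 126 = -30;  -19 + 30 = 11;  5 − 11 = -6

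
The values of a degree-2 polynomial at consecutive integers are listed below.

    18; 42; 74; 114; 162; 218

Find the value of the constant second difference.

First differences: 24, 32, 40, 48, 56
Second differences: 8, 8, 8, 8

8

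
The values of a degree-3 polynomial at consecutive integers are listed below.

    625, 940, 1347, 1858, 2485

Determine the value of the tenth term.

7780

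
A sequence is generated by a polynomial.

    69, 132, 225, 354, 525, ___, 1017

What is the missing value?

744

Using the first 5 terms:
Δ: 63, 93, 129, 171
Δ²: 30, 36, 42
Δ³: 6, 6
Constant third difference = 6.
Extend forward: 42 + 6 = 48;  171 + 48 = 219;  525 + 219 = 744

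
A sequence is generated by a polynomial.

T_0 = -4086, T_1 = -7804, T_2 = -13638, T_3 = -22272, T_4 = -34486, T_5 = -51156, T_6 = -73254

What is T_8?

Δ: -3718, -5834, -8634, -12214, -16670, -22098
Δ²: -2116, -2800, -3580, -4456, -5428
Δ³: -684, -780, -876, -972
Δ⁴: -96, -96, -96
Constant fourth difference = -96, so extend:
-972 − 96 = -1068;  -5428 − 1068 = -6496;  -22098 − 6496 = -28594;  -73254 − 28594 = -101848
-1068 − 96 = -1164;  -6496 − 1164 = -7660;  -28594 − 7660 = -36254;  -101848 − 36254 = -138102

-138102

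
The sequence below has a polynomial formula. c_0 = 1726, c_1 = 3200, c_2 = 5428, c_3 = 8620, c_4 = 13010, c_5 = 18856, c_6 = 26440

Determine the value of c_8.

48070

First differences: 1474, 2228, 3192, 4390, 5846, 7584
Second differences: 754, 964, 1198, 1456, 1738
Third differences: 210, 234, 258, 282
Fourth differences: 24, 24, 24
Constant fourth difference = 24, so extend:
282 + 24 = 306;  1738 + 306 = 2044;  7584 + 2044 = 9628;  26440 + 9628 = 36068
306 + 24 = 330;  2044 + 330 = 2374;  9628 + 2374 = 12002;  36068 + 12002 = 48070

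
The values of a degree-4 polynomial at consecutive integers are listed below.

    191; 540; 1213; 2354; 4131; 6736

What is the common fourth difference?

Δ: 349, 673, 1141, 1777, 2605
Δ²: 324, 468, 636, 828
Δ³: 144, 168, 192
Δ⁴: 24, 24

24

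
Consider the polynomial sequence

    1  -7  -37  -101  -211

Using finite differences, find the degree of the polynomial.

3

First differences: -8, -30, -64, -110
Second differences: -22, -34, -46
Third differences: -12, -12
The third differences are constant, so the polynomial has degree 3.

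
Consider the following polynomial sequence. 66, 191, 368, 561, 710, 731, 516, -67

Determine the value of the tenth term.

First differences: 125  177  193  149  21  -215  -583
Second differences: 52  16  -44  -128  -236  -368
Third differences: -36  -60  -84  -108  -132
Fourth differences: -24  -24  -24  -24
Constant fourth difference = -24, so extend:
-132 − 24 = -156;  -368 − 156 = -524;  -583 − 524 = -1107;  -67 − 1107 = -1174
-156 − 24 = -180;  -524 − 180 = -704;  -1107 − 704 = -1811;  -1174 − 1811 = -2985

-2985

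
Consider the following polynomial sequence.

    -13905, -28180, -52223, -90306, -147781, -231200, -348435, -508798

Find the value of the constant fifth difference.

D1: -14275, -24043, -38083, -57475, -83419, -117235, -160363
D2: -9768, -14040, -19392, -25944, -33816, -43128
D3: -4272, -5352, -6552, -7872, -9312
D4: -1080, -1200, -1320, -1440
D5: -120, -120, -120

-120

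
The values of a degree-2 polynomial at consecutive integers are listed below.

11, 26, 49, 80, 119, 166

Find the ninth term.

Δ: 15, 23, 31, 39, 47
Δ²: 8, 8, 8, 8
The second differences are constant (8).
47 + 8 = 55;  166 + 55 = 221
55 + 8 = 63;  221 + 63 = 284
63 + 8 = 71;  284 + 71 = 355

355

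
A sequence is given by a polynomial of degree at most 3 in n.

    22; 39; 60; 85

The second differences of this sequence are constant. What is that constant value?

First differences: 17, 21, 25
Second differences: 4, 4

4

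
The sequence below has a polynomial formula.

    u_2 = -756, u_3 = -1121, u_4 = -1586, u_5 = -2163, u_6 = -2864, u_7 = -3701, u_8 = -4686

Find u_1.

Δ: -365, -465, -577, -701, -837, -985
Δ²: -100, -112, -124, -136, -148
Δ³: -12, -12, -12, -12
The third differences are constant at -12.
Work back: -100 + 12 = -88;  -365 + 88 = -277;  -756 + 277 = -479

-479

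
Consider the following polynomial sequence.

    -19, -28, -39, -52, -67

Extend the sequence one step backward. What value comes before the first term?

-12

Δ: -9, -11, -13, -15
Δ²: -2, -2, -2
The second differences are constant at -2.
Work back: -9 + 2 = -7;  -19 + 7 = -12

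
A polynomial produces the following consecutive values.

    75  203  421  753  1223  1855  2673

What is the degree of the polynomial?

3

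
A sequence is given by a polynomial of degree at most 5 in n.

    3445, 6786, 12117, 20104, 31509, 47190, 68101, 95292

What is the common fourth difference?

96

D1: 3341, 5331, 7987, 11405, 15681, 20911, 27191
D2: 1990, 2656, 3418, 4276, 5230, 6280
D3: 666, 762, 858, 954, 1050
D4: 96, 96, 96, 96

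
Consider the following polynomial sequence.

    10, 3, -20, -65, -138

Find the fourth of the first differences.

First differences: -7, -23, -45, -73
Second differences: -16, -22, -28
Third differences: -6, -6

-73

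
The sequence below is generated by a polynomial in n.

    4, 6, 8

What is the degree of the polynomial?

1

Δ: 2, 2
The first differences are constant, so the polynomial has degree 1.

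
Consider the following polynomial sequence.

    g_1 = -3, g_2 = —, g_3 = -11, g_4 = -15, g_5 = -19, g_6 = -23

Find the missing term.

Using the last 4 terms:
Δ: -4, -4, -4
Constant first difference = -4.
Extend backward: -11 + 4 = -7

-7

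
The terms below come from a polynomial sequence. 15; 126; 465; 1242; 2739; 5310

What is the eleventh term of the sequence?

51705

First differences: 111, 339, 777, 1497, 2571
Second differences: 228, 438, 720, 1074
Third differences: 210, 282, 354
Fourth differences: 72, 72
Fourth differences constant at 72.
354 + 72 = 426;  1074 + 426 = 1500;  2571 + 1500 = 4071;  5310 + 4071 = 9381
426 + 72 = 498;  1500 + 498 = 1998;  4071 + 1998 = 6069;  9381 + 6069 = 15450
498 + 72 = 570;  1998 + 570 = 2568;  6069 + 2568 = 8637;  15450 + 8637 = 24087
570 + 72 = 642;  2568 + 642 = 3210;  8637 + 3210 = 11847;  24087 + 11847 = 35934
642 + 72 = 714;  3210 + 714 = 3924;  11847 + 3924 = 15771;  35934 + 15771 = 51705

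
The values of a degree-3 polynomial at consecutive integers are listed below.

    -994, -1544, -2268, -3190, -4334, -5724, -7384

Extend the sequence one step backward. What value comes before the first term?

-594

D1: -550  -724  -922  -1144  -1390  -1660
D2: -174  -198  -222  -246  -270
D3: -24  -24  -24  -24
The third differences are constant at -24.
Work back: -174 + 24 = -150;  -550 + 150 = -400;  -994 + 400 = -594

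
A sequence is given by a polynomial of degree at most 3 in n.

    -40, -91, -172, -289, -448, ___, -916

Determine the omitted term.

-655

Using the first 5 terms:
First differences: -51, -81, -117, -159
Second differences: -30, -36, -42
Third differences: -6, -6
Constant third difference = -6.
Extend forward: -42 − 6 = -48;  -159 − 48 = -207;  -448 − 207 = -655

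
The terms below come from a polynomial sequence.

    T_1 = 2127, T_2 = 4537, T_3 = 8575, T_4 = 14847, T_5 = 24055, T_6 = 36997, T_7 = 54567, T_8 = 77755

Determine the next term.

Δ: 2410  4038  6272  9208  12942  17570  23188
Δ²: 1628  2234  2936  3734  4628  5618
Δ³: 606  702  798  894  990
Δ⁴: 96  96  96  96
The fourth differences are constant (96).
990 + 96 = 1086;  5618 + 1086 = 6704;  23188 + 6704 = 29892;  77755 + 29892 = 107647

107647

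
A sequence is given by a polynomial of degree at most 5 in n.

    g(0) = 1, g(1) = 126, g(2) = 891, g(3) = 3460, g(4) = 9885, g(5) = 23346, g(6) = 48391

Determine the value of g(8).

159705

125, 765, 2569, 6425, 13461, 25045
640, 1804, 3856, 7036, 11584
1164, 2052, 3180, 4548
888, 1128, 1368
240, 240
Constant fifth difference = 240, so extend:
1368 + 240 = 1608;  4548 + 1608 = 6156;  11584 + 6156 = 17740;  25045 + 17740 = 42785;  48391 + 42785 = 91176
1608 + 240 = 1848;  6156 + 1848 = 8004;  17740 + 8004 = 25744;  42785 + 25744 = 68529;  91176 + 68529 = 159705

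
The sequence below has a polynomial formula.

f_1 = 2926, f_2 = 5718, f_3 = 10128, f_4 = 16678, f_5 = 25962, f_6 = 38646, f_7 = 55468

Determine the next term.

First differences: 2792  4410  6550  9284  12684  16822
Second differences: 1618  2140  2734  3400  4138
Third differences: 522  594  666  738
Fourth differences: 72  72  72
Fourth differences constant at 72.
738 + 72 = 810;  4138 + 810 = 4948;  16822 + 4948 = 21770;  55468 + 21770 = 77238

77238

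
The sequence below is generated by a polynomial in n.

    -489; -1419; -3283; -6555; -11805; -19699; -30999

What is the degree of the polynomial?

4

First differences: -930, -1864, -3272, -5250, -7894, -11300
Second differences: -934, -1408, -1978, -2644, -3406
Third differences: -474, -570, -666, -762
Fourth differences: -96, -96, -96
The fourth differences are constant, so the polynomial has degree 4.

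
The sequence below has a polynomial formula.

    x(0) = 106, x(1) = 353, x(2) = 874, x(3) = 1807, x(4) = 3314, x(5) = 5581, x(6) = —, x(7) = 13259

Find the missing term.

8818

Using the first 6 terms:
D1: 247  521  933  1507  2267
D2: 274  412  574  760
D3: 138  162  186
D4: 24  24
Constant fourth difference = 24.
Extend forward: 186 + 24 = 210;  760 + 210 = 970;  2267 + 970 = 3237;  5581 + 3237 = 8818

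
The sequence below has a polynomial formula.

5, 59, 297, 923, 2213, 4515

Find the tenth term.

33323

First differences: 54, 238, 626, 1290, 2302
Second differences: 184, 388, 664, 1012
Third differences: 204, 276, 348
Fourth differences: 72, 72
Fourth differences constant at 72.
348 + 72 = 420;  1012 + 420 = 1432;  2302 + 1432 = 3734;  4515 + 3734 = 8249
420 + 72 = 492;  1432 + 492 = 1924;  3734 + 1924 = 5658;  8249 + 5658 = 13907
492 + 72 = 564;  1924 + 564 = 2488;  5658 + 2488 = 8146;  13907 + 8146 = 22053
564 + 72 = 636;  2488 + 636 = 3124;  8146 + 3124 = 11270;  22053 + 11270 = 33323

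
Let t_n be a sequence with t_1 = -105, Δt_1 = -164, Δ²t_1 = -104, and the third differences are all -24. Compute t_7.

-3129

Build the table forward from the leading diagonal:
Δ³: -24  -24  -24  -24  -24  -24  -24
Δ²: -104  -128  -152  -176  -200  -224  -248
Δ: -164  -268  -396  -548  -724  -924  -1148
t: -105  -269  -537  -933  -1481  -2205  -3129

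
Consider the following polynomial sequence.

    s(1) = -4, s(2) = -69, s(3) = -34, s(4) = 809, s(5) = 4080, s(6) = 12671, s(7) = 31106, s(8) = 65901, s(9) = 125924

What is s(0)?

D1: -65  35  843  3271  8591  18435  34795  60023
D2: 100  808  2428  5320  9844  16360  25228
D3: 708  1620  2892  4524  6516  8868
D4: 912  1272  1632  1992  2352
D5: 360  360  360  360
The fifth differences are constant at 360.
Work back: 912 − 360 = 552;  708 − 552 = 156;  100 − 156 = -56;  -65 + 56 = -9;  -4 + 9 = 5

5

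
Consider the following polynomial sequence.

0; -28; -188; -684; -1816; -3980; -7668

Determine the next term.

-13468

-28  -160  -496  -1132  -2164  -3688
-132  -336  -636  -1032  -1524
-204  -300  -396  -492
-96  -96  -96
Constant fourth difference = -96, so extend:
-492 − 96 = -588;  -1524 − 588 = -2112;  -3688 − 2112 = -5800;  -7668 − 5800 = -13468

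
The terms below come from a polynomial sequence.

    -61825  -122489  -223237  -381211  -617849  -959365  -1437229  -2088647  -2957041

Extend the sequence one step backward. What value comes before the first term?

D1: -60664, -100748, -157974, -236638, -341516, -477864, -651418, -868394
D2: -40084, -57226, -78664, -104878, -136348, -173554, -216976
D3: -17142, -21438, -26214, -31470, -37206, -43422
D4: -4296, -4776, -5256, -5736, -6216
D5: -480, -480, -480, -480
The fifth differences are constant at -480.
Work back: -4296 + 480 = -3816;  -17142 + 3816 = -13326;  -40084 + 13326 = -26758;  -60664 + 26758 = -33906;  -61825 + 33906 = -27919

-27919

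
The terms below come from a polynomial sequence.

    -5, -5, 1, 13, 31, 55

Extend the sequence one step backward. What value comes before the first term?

0  6  12  18  24
6  6  6  6
The second differences are constant at 6.
Work back: 0 − 6 = -6;  -5 + 6 = 1

1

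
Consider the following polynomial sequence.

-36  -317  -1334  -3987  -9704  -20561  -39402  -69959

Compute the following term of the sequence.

-116972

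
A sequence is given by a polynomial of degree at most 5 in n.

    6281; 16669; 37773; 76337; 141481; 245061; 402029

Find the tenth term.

1396781

10388, 21104, 38564, 65144, 103580, 156968
10716, 17460, 26580, 38436, 53388
6744, 9120, 11856, 14952
2376, 2736, 3096
360, 360
The fifth differences are constant (360).
3096 + 360 = 3456;  14952 + 3456 = 18408;  53388 + 18408 = 71796;  156968 + 71796 = 228764;  402029 + 228764 = 630793
3456 + 360 = 3816;  18408 + 3816 = 22224;  71796 + 22224 = 94020;  228764 + 94020 = 322784;  630793 + 322784 = 953577
3816 + 360 = 4176;  22224 + 4176 = 26400;  94020 + 26400 = 120420;  322784 + 120420 = 443204;  953577 + 443204 = 1396781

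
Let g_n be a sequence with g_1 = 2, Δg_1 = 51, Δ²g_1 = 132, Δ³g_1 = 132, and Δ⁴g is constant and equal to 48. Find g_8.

Build the table forward from the leading diagonal:
Fourth differences: 48  48  48  48  48  48  48  48
Third differences: 132  180  228  276  324  372  420  468
Second differences: 132  264  444  672  948  1272  1644  2064
First differences: 51  183  447  891  1563  2511  3783  5427
g: 2  53  236  683  1574  3137  5648  9431

9431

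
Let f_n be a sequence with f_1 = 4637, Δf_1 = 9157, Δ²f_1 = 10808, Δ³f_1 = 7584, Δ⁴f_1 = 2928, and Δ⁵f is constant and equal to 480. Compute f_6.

249462

Build the table forward from the leading diagonal:
Fifth differences: 480  480  480  480  480  480
Fourth differences: 2928  3408  3888  4368  4848  5328
Third differences: 7584  10512  13920  17808  22176  27024
Second differences: 10808  18392  28904  42824  60632  82808
First differences: 9157  19965  38357  67261  110085  170717
f: 4637  13794  33759  72116  139377  249462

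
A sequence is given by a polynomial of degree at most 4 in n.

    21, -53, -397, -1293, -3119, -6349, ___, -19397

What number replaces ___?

Using the first 6 terms:
First differences: -74  -344  -896  -1826  -3230
Second differences: -270  -552  -930  -1404
Third differences: -282  -378  -474
Fourth differences: -96  -96
Constant fourth difference = -96.
Extend forward: -474 − 96 = -570;  -1404 − 570 = -1974;  -3230 − 1974 = -5204;  -6349 − 5204 = -11553

-11553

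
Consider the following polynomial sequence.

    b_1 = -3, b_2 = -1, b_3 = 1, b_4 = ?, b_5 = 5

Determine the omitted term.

Using the first 3 terms:
D1: 2  2
Constant first difference = 2.
Extend forward: 1 + 2 = 3

3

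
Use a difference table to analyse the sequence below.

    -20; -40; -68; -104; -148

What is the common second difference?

-8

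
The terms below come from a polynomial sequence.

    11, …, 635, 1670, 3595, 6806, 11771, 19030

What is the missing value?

166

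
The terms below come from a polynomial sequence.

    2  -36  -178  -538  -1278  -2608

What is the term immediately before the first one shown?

First differences: -38  -142  -360  -740  -1330
Second differences: -104  -218  -380  -590
Third differences: -114  -162  -210
Fourth differences: -48  -48
The fourth differences are constant at -48.
Work back: -114 + 48 = -66;  -104 + 66 = -38;  -38 + 38 = 0;  2 + 0 = 2

2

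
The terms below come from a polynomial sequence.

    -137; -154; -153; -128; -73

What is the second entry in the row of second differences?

24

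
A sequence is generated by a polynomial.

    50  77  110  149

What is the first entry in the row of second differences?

First differences: 27, 33, 39
Second differences: 6, 6

6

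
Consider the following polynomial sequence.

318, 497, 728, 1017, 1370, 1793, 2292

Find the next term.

2873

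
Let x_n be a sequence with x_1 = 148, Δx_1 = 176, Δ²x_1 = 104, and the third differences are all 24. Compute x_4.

1012

Build the table forward from the leading diagonal:
Third differences: 24, 24, 24, 24
Second differences: 104, 128, 152, 176
First differences: 176, 280, 408, 560
x: 148, 324, 604, 1012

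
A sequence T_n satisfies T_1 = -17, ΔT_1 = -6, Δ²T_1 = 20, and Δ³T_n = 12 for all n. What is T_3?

Build the table forward from the leading diagonal:
Third differences: 12, 12, 12
Second differences: 20, 32, 44
First differences: -6, 14, 46
T: -17, -23, -9

-9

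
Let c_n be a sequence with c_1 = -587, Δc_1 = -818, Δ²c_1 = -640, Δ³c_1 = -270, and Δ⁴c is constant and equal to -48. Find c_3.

Build the table forward from the leading diagonal:
Fourth differences: -48  -48  -48
Third differences: -270  -318  -366
Second differences: -640  -910  -1228
First differences: -818  -1458  -2368
c: -587  -1405  -2863

-2863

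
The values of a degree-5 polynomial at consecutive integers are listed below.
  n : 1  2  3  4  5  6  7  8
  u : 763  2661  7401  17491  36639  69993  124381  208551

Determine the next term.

333411

Δ: 1898 , 4740 , 10090 , 19148 , 33354 , 54388 , 84170
Δ²: 2842 , 5350 , 9058 , 14206 , 21034 , 29782
Δ³: 2508 , 3708 , 5148 , 6828 , 8748
Δ⁴: 1200 , 1440 , 1680 , 1920
Δ⁵: 240 , 240 , 240
The fifth differences are constant (240).
1920 + 240 = 2160;  8748 + 2160 = 10908;  29782 + 10908 = 40690;  84170 + 40690 = 124860;  208551 + 124860 = 333411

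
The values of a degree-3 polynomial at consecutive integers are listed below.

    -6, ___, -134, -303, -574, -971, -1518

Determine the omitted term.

-43

Using the last 5 terms:
First differences: -169, -271, -397, -547
Second differences: -102, -126, -150
Third differences: -24, -24
Constant third difference = -24.
Extend backward: -102 + 24 = -78;  -169 + 78 = -91;  -134 + 91 = -43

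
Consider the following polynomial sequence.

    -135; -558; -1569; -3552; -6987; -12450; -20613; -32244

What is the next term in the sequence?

-423 , -1011 , -1983 , -3435 , -5463 , -8163 , -11631
-588 , -972 , -1452 , -2028 , -2700 , -3468
-384 , -480 , -576 , -672 , -768
-96 , -96 , -96 , -96
The fourth differences are constant (-96).
-768 − 96 = -864;  -3468 − 864 = -4332;  -11631 − 4332 = -15963;  -32244 − 15963 = -48207

-48207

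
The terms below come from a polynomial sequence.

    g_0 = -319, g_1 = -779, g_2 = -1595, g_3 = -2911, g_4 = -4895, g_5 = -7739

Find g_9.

First differences: -460 , -816 , -1316 , -1984 , -2844
Second differences: -356 , -500 , -668 , -860
Third differences: -144 , -168 , -192
Fourth differences: -24 , -24
The fourth differences are constant (-24).
-192 − 24 = -216;  -860 − 216 = -1076;  -2844 − 1076 = -3920;  -7739 − 3920 = -11659
-216 − 24 = -240;  -1076 − 240 = -1316;  -3920 − 1316 = -5236;  -11659 − 5236 = -16895
-240 − 24 = -264;  -1316 − 264 = -1580;  -5236 − 1580 = -6816;  -16895 − 6816 = -23711
-264 − 24 = -288;  -1580 − 288 = -1868;  -6816 − 1868 = -8684;  -23711 − 8684 = -32395

-32395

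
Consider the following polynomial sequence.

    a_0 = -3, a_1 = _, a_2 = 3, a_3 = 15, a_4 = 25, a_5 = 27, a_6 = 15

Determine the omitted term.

-5

Using the last 5 terms:
12  10  2  -12
-2  -8  -14
-6  -6
Constant third difference = -6.
Extend backward: -2 + 6 = 4;  12 − 4 = 8;  3 − 8 = -5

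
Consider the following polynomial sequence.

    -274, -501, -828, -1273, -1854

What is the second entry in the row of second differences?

First differences: -227, -327, -445, -581
Second differences: -100, -118, -136
Third differences: -18, -18

-118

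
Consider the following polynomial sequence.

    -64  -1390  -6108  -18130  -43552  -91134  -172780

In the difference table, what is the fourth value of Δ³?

Δ: -1326, -4718, -12022, -25422, -47582, -81646
Δ²: -3392, -7304, -13400, -22160, -34064
Δ³: -3912, -6096, -8760, -11904
Δ⁴: -2184, -2664, -3144
Δ⁵: -480, -480

-11904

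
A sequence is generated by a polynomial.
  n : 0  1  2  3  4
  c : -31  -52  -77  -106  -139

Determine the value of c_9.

-21 , -25 , -29 , -33
-4 , -4 , -4
Second differences constant at -4.
-33 − 4 = -37;  -139 − 37 = -176
-37 − 4 = -41;  -176 − 41 = -217
-41 − 4 = -45;  -217 − 45 = -262
-45 − 4 = -49;  -262 − 49 = -311
-49 − 4 = -53;  -311 − 53 = -364

-364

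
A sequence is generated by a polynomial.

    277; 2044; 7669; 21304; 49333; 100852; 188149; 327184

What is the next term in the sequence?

538069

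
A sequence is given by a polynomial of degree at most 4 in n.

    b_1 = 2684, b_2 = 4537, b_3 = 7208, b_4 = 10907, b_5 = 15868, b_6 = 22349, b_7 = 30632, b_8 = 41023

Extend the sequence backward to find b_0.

1463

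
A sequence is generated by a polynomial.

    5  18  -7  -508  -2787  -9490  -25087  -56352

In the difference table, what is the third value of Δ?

-501

D1: 13, -25, -501, -2279, -6703, -15597, -31265
D2: -38, -476, -1778, -4424, -8894, -15668
D3: -438, -1302, -2646, -4470, -6774
D4: -864, -1344, -1824, -2304
D5: -480, -480, -480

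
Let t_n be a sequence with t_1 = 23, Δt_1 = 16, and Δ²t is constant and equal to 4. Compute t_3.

59

Build the table forward from the leading diagonal:
Second differences: 4, 4, 4
First differences: 16, 20, 24
t: 23, 39, 59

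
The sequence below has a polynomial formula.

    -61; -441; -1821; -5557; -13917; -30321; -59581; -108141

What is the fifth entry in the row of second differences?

-12856

D1: -380, -1380, -3736, -8360, -16404, -29260, -48560
D2: -1000, -2356, -4624, -8044, -12856, -19300
D3: -1356, -2268, -3420, -4812, -6444
D4: -912, -1152, -1392, -1632
D5: -240, -240, -240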